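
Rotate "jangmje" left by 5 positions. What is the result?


Input: "jangmje", rotate left by 5
First 5 characters: "jangm"
Remaining characters: "je"
Concatenate remaining + first: "je" + "jangm" = "jejangm"

jejangm


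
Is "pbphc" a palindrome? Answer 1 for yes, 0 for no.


Input: pbphc
Reversed: chpbp
  Compare pos 0 ('p') with pos 4 ('c'): MISMATCH
  Compare pos 1 ('b') with pos 3 ('h'): MISMATCH
Result: not a palindrome

0


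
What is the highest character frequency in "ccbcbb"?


Input: ccbcbb
Character counts:
  'b': 3
  'c': 3
Maximum frequency: 3

3


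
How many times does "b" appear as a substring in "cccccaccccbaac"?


Searching for "b" in "cccccaccccbaac"
Scanning each position:
  Position 0: "c" => no
  Position 1: "c" => no
  Position 2: "c" => no
  Position 3: "c" => no
  Position 4: "c" => no
  Position 5: "a" => no
  Position 6: "c" => no
  Position 7: "c" => no
  Position 8: "c" => no
  Position 9: "c" => no
  Position 10: "b" => MATCH
  Position 11: "a" => no
  Position 12: "a" => no
  Position 13: "c" => no
Total occurrences: 1

1


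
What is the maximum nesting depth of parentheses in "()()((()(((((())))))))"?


Input: "()()((()(((((())))))))"
Tracking depth:
  Position 0 '(': depth becomes 1
  Position 1 ')': depth becomes 0
  Position 2 '(': depth becomes 1
  Position 3 ')': depth becomes 0
  Position 4 '(': depth becomes 1
  Position 5 '(': depth becomes 2
  Position 6 '(': depth becomes 3
  Position 7 ')': depth becomes 2
  Position 8 '(': depth becomes 3
  Position 9 '(': depth becomes 4
  Position 10 '(': depth becomes 5
  Position 11 '(': depth becomes 6
  Position 12 '(': depth becomes 7
  Position 13 '(': depth becomes 8
  Position 14 ')': depth becomes 7
  Position 15 ')': depth becomes 6
  Position 16 ')': depth becomes 5
  Position 17 ')': depth becomes 4
  Position 18 ')': depth becomes 3
  Position 19 ')': depth becomes 2
  Position 20 ')': depth becomes 1
  Position 21 ')': depth becomes 0
Maximum depth reached: 8

8


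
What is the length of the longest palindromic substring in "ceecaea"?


Input: "ceecaea"
Checking substrings for palindromes:
  [0:4] "ceec" (len 4) => palindrome
  [4:7] "aea" (len 3) => palindrome
  [1:3] "ee" (len 2) => palindrome
Longest palindromic substring: "ceec" with length 4

4


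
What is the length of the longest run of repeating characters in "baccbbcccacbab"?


Input: "baccbbcccacbab"
Scanning for longest run:
  Position 1 ('a'): new char, reset run to 1
  Position 2 ('c'): new char, reset run to 1
  Position 3 ('c'): continues run of 'c', length=2
  Position 4 ('b'): new char, reset run to 1
  Position 5 ('b'): continues run of 'b', length=2
  Position 6 ('c'): new char, reset run to 1
  Position 7 ('c'): continues run of 'c', length=2
  Position 8 ('c'): continues run of 'c', length=3
  Position 9 ('a'): new char, reset run to 1
  Position 10 ('c'): new char, reset run to 1
  Position 11 ('b'): new char, reset run to 1
  Position 12 ('a'): new char, reset run to 1
  Position 13 ('b'): new char, reset run to 1
Longest run: 'c' with length 3

3


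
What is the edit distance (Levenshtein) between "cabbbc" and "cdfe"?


Computing edit distance: "cabbbc" -> "cdfe"
DP table:
           c    d    f    e
      0    1    2    3    4
  c   1    0    1    2    3
  a   2    1    1    2    3
  b   3    2    2    2    3
  b   4    3    3    3    3
  b   5    4    4    4    4
  c   6    5    5    5    5
Edit distance = dp[6][4] = 5

5


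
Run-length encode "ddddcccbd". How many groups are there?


Input: ddddcccbd
Scanning for consecutive runs:
  Group 1: 'd' x 4 (positions 0-3)
  Group 2: 'c' x 3 (positions 4-6)
  Group 3: 'b' x 1 (positions 7-7)
  Group 4: 'd' x 1 (positions 8-8)
Total groups: 4

4


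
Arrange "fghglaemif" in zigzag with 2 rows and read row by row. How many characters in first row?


Zigzag "fghglaemif" into 2 rows:
Placing characters:
  'f' => row 0
  'g' => row 1
  'h' => row 0
  'g' => row 1
  'l' => row 0
  'a' => row 1
  'e' => row 0
  'm' => row 1
  'i' => row 0
  'f' => row 1
Rows:
  Row 0: "fhlei"
  Row 1: "ggamf"
First row length: 5

5


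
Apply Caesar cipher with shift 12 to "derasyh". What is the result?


Caesar cipher: shift "derasyh" by 12
  'd' (pos 3) + 12 = pos 15 = 'p'
  'e' (pos 4) + 12 = pos 16 = 'q'
  'r' (pos 17) + 12 = pos 3 = 'd'
  'a' (pos 0) + 12 = pos 12 = 'm'
  's' (pos 18) + 12 = pos 4 = 'e'
  'y' (pos 24) + 12 = pos 10 = 'k'
  'h' (pos 7) + 12 = pos 19 = 't'
Result: pqdmekt

pqdmekt


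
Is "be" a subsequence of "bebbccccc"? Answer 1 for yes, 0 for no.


Check if "be" is a subsequence of "bebbccccc"
Greedy scan:
  Position 0 ('b'): matches sub[0] = 'b'
  Position 1 ('e'): matches sub[1] = 'e'
  Position 2 ('b'): no match needed
  Position 3 ('b'): no match needed
  Position 4 ('c'): no match needed
  Position 5 ('c'): no match needed
  Position 6 ('c'): no match needed
  Position 7 ('c'): no match needed
  Position 8 ('c'): no match needed
All 2 characters matched => is a subsequence

1


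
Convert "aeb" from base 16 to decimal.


Input: "aeb" in base 16
Positional expansion:
  Digit 'a' (value 10) x 16^2 = 2560
  Digit 'e' (value 14) x 16^1 = 224
  Digit 'b' (value 11) x 16^0 = 11
Sum = 2795

2795


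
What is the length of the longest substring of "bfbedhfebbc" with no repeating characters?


Input: "bfbedhfebbc"
Sliding window (track last position of each char):
  Position 0 ('b'): window [0,0] length 1 -- new best
  Position 1 ('f'): window [0,1] length 2 -- new best
  Position 2 ('b'): repeat (last at 0), move window start to 1
  Position 2 ('b'): window [1,2] length 2
  Position 3 ('e'): window [1,3] length 3 -- new best
  Position 4 ('d'): window [1,4] length 4 -- new best
  Position 5 ('h'): window [1,5] length 5 -- new best
  Position 6 ('f'): repeat (last at 1), move window start to 2
  Position 6 ('f'): window [2,6] length 5
  Position 7 ('e'): repeat (last at 3), move window start to 4
  Position 7 ('e'): window [4,7] length 4
  Position 8 ('b'): window [4,8] length 5
  Position 9 ('b'): repeat (last at 8), move window start to 9
  Position 9 ('b'): window [9,9] length 1
  Position 10 ('c'): window [9,10] length 2
Longest substring with no repeats: "fbedh" with length 5

5


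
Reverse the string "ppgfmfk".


Input: ppgfmfk
Reading characters right to left:
  Position 6: 'k'
  Position 5: 'f'
  Position 4: 'm'
  Position 3: 'f'
  Position 2: 'g'
  Position 1: 'p'
  Position 0: 'p'
Reversed: kfmfgpp

kfmfgpp


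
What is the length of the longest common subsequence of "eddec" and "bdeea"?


LCS of "eddec" and "bdeea"
DP table:
           b    d    e    e    a
      0    0    0    0    0    0
  e   0    0    0    1    1    1
  d   0    0    1    1    1    1
  d   0    0    1    1    1    1
  e   0    0    1    2    2    2
  c   0    0    1    2    2    2
LCS length = dp[5][5] = 2

2


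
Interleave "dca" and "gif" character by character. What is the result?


Interleaving "dca" and "gif":
  Position 0: 'd' from first, 'g' from second => "dg"
  Position 1: 'c' from first, 'i' from second => "ci"
  Position 2: 'a' from first, 'f' from second => "af"
Result: dgciaf

dgciaf


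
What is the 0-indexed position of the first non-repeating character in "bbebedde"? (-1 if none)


Input: bbebedde
Character frequencies:
  'b': 3
  'd': 2
  'e': 3
Scanning left to right for freq == 1:
  Position 0 ('b'): freq=3, skip
  Position 1 ('b'): freq=3, skip
  Position 2 ('e'): freq=3, skip
  Position 3 ('b'): freq=3, skip
  Position 4 ('e'): freq=3, skip
  Position 5 ('d'): freq=2, skip
  Position 6 ('d'): freq=2, skip
  Position 7 ('e'): freq=3, skip
  No unique character found => answer = -1

-1


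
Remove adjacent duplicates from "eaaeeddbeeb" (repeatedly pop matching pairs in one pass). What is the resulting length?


Input: eaaeeddbeeb
Stack-based adjacent duplicate removal:
  Read 'e': push. Stack: e
  Read 'a': push. Stack: ea
  Read 'a': matches stack top 'a' => pop. Stack: e
  Read 'e': matches stack top 'e' => pop. Stack: (empty)
  Read 'e': push. Stack: e
  Read 'd': push. Stack: ed
  Read 'd': matches stack top 'd' => pop. Stack: e
  Read 'b': push. Stack: eb
  Read 'e': push. Stack: ebe
  Read 'e': matches stack top 'e' => pop. Stack: eb
  Read 'b': matches stack top 'b' => pop. Stack: e
Final stack: "e" (length 1)

1


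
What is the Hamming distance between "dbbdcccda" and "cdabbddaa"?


Comparing "dbbdcccda" and "cdabbddaa" position by position:
  Position 0: 'd' vs 'c' => differ
  Position 1: 'b' vs 'd' => differ
  Position 2: 'b' vs 'a' => differ
  Position 3: 'd' vs 'b' => differ
  Position 4: 'c' vs 'b' => differ
  Position 5: 'c' vs 'd' => differ
  Position 6: 'c' vs 'd' => differ
  Position 7: 'd' vs 'a' => differ
  Position 8: 'a' vs 'a' => same
Total differences (Hamming distance): 8

8


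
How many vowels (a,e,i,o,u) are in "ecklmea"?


Input: ecklmea
Checking each character:
  'e' at position 0: vowel (running total: 1)
  'c' at position 1: consonant
  'k' at position 2: consonant
  'l' at position 3: consonant
  'm' at position 4: consonant
  'e' at position 5: vowel (running total: 2)
  'a' at position 6: vowel (running total: 3)
Total vowels: 3

3


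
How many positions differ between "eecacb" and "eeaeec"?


Comparing "eecacb" and "eeaeec" position by position:
  Position 0: 'e' vs 'e' => same
  Position 1: 'e' vs 'e' => same
  Position 2: 'c' vs 'a' => DIFFER
  Position 3: 'a' vs 'e' => DIFFER
  Position 4: 'c' vs 'e' => DIFFER
  Position 5: 'b' vs 'c' => DIFFER
Positions that differ: 4

4


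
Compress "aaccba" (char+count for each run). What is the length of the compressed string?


Input: aaccba
Runs:
  'a' x 2 => "a2"
  'c' x 2 => "c2"
  'b' x 1 => "b1"
  'a' x 1 => "a1"
Compressed: "a2c2b1a1"
Compressed length: 8

8


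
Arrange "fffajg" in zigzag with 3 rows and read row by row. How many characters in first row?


Zigzag "fffajg" into 3 rows:
Placing characters:
  'f' => row 0
  'f' => row 1
  'f' => row 2
  'a' => row 1
  'j' => row 0
  'g' => row 1
Rows:
  Row 0: "fj"
  Row 1: "fag"
  Row 2: "f"
First row length: 2

2


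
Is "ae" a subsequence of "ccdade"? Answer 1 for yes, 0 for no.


Check if "ae" is a subsequence of "ccdade"
Greedy scan:
  Position 0 ('c'): no match needed
  Position 1 ('c'): no match needed
  Position 2 ('d'): no match needed
  Position 3 ('a'): matches sub[0] = 'a'
  Position 4 ('d'): no match needed
  Position 5 ('e'): matches sub[1] = 'e'
All 2 characters matched => is a subsequence

1


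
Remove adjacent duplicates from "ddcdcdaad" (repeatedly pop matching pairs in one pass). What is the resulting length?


Input: ddcdcdaad
Stack-based adjacent duplicate removal:
  Read 'd': push. Stack: d
  Read 'd': matches stack top 'd' => pop. Stack: (empty)
  Read 'c': push. Stack: c
  Read 'd': push. Stack: cd
  Read 'c': push. Stack: cdc
  Read 'd': push. Stack: cdcd
  Read 'a': push. Stack: cdcda
  Read 'a': matches stack top 'a' => pop. Stack: cdcd
  Read 'd': matches stack top 'd' => pop. Stack: cdc
Final stack: "cdc" (length 3)

3


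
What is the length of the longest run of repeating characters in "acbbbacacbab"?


Input: "acbbbacacbab"
Scanning for longest run:
  Position 1 ('c'): new char, reset run to 1
  Position 2 ('b'): new char, reset run to 1
  Position 3 ('b'): continues run of 'b', length=2
  Position 4 ('b'): continues run of 'b', length=3
  Position 5 ('a'): new char, reset run to 1
  Position 6 ('c'): new char, reset run to 1
  Position 7 ('a'): new char, reset run to 1
  Position 8 ('c'): new char, reset run to 1
  Position 9 ('b'): new char, reset run to 1
  Position 10 ('a'): new char, reset run to 1
  Position 11 ('b'): new char, reset run to 1
Longest run: 'b' with length 3

3


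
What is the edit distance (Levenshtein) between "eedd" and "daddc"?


Computing edit distance: "eedd" -> "daddc"
DP table:
           d    a    d    d    c
      0    1    2    3    4    5
  e   1    1    2    3    4    5
  e   2    2    2    3    4    5
  d   3    2    3    2    3    4
  d   4    3    3    3    2    3
Edit distance = dp[4][5] = 3

3


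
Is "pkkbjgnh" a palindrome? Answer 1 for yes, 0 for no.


Input: pkkbjgnh
Reversed: hngjbkkp
  Compare pos 0 ('p') with pos 7 ('h'): MISMATCH
  Compare pos 1 ('k') with pos 6 ('n'): MISMATCH
  Compare pos 2 ('k') with pos 5 ('g'): MISMATCH
  Compare pos 3 ('b') with pos 4 ('j'): MISMATCH
Result: not a palindrome

0


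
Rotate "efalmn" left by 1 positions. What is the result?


Input: "efalmn", rotate left by 1
First 1 characters: "e"
Remaining characters: "falmn"
Concatenate remaining + first: "falmn" + "e" = "falmne"

falmne


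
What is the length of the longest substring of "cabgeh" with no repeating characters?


Input: "cabgeh"
Sliding window (track last position of each char):
  Position 0 ('c'): window [0,0] length 1 -- new best
  Position 1 ('a'): window [0,1] length 2 -- new best
  Position 2 ('b'): window [0,2] length 3 -- new best
  Position 3 ('g'): window [0,3] length 4 -- new best
  Position 4 ('e'): window [0,4] length 5 -- new best
  Position 5 ('h'): window [0,5] length 6 -- new best
Longest substring with no repeats: "cabgeh" with length 6

6


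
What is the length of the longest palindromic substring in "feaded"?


Input: "feaded"
Checking substrings for palindromes:
  [3:6] "ded" (len 3) => palindrome
Longest palindromic substring: "ded" with length 3

3


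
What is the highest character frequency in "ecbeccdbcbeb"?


Input: ecbeccdbcbeb
Character counts:
  'b': 4
  'c': 4
  'd': 1
  'e': 3
Maximum frequency: 4

4


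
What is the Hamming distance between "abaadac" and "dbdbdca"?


Comparing "abaadac" and "dbdbdca" position by position:
  Position 0: 'a' vs 'd' => differ
  Position 1: 'b' vs 'b' => same
  Position 2: 'a' vs 'd' => differ
  Position 3: 'a' vs 'b' => differ
  Position 4: 'd' vs 'd' => same
  Position 5: 'a' vs 'c' => differ
  Position 6: 'c' vs 'a' => differ
Total differences (Hamming distance): 5

5


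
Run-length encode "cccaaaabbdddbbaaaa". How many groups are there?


Input: cccaaaabbdddbbaaaa
Scanning for consecutive runs:
  Group 1: 'c' x 3 (positions 0-2)
  Group 2: 'a' x 4 (positions 3-6)
  Group 3: 'b' x 2 (positions 7-8)
  Group 4: 'd' x 3 (positions 9-11)
  Group 5: 'b' x 2 (positions 12-13)
  Group 6: 'a' x 4 (positions 14-17)
Total groups: 6

6


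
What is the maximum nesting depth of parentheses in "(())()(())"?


Input: "(())()(())"
Tracking depth:
  Position 0 '(': depth becomes 1
  Position 1 '(': depth becomes 2
  Position 2 ')': depth becomes 1
  Position 3 ')': depth becomes 0
  Position 4 '(': depth becomes 1
  Position 5 ')': depth becomes 0
  Position 6 '(': depth becomes 1
  Position 7 '(': depth becomes 2
  Position 8 ')': depth becomes 1
  Position 9 ')': depth becomes 0
Maximum depth reached: 2

2


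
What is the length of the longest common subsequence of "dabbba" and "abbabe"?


LCS of "dabbba" and "abbabe"
DP table:
           a    b    b    a    b    e
      0    0    0    0    0    0    0
  d   0    0    0    0    0    0    0
  a   0    1    1    1    1    1    1
  b   0    1    2    2    2    2    2
  b   0    1    2    3    3    3    3
  b   0    1    2    3    3    4    4
  a   0    1    2    3    4    4    4
LCS length = dp[6][6] = 4

4


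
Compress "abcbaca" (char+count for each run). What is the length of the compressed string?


Input: abcbaca
Runs:
  'a' x 1 => "a1"
  'b' x 1 => "b1"
  'c' x 1 => "c1"
  'b' x 1 => "b1"
  'a' x 1 => "a1"
  'c' x 1 => "c1"
  'a' x 1 => "a1"
Compressed: "a1b1c1b1a1c1a1"
Compressed length: 14

14


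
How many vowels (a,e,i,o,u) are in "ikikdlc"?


Input: ikikdlc
Checking each character:
  'i' at position 0: vowel (running total: 1)
  'k' at position 1: consonant
  'i' at position 2: vowel (running total: 2)
  'k' at position 3: consonant
  'd' at position 4: consonant
  'l' at position 5: consonant
  'c' at position 6: consonant
Total vowels: 2

2


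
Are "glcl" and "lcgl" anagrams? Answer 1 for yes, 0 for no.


Strings: "glcl", "lcgl"
Sorted first:  cgll
Sorted second: cgll
Sorted forms match => anagrams

1


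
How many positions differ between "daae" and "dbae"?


Comparing "daae" and "dbae" position by position:
  Position 0: 'd' vs 'd' => same
  Position 1: 'a' vs 'b' => DIFFER
  Position 2: 'a' vs 'a' => same
  Position 3: 'e' vs 'e' => same
Positions that differ: 1

1


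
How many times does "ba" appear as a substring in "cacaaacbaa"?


Searching for "ba" in "cacaaacbaa"
Scanning each position:
  Position 0: "ca" => no
  Position 1: "ac" => no
  Position 2: "ca" => no
  Position 3: "aa" => no
  Position 4: "aa" => no
  Position 5: "ac" => no
  Position 6: "cb" => no
  Position 7: "ba" => MATCH
  Position 8: "aa" => no
Total occurrences: 1

1


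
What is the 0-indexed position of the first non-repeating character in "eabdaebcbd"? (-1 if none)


Input: eabdaebcbd
Character frequencies:
  'a': 2
  'b': 3
  'c': 1
  'd': 2
  'e': 2
Scanning left to right for freq == 1:
  Position 0 ('e'): freq=2, skip
  Position 1 ('a'): freq=2, skip
  Position 2 ('b'): freq=3, skip
  Position 3 ('d'): freq=2, skip
  Position 4 ('a'): freq=2, skip
  Position 5 ('e'): freq=2, skip
  Position 6 ('b'): freq=3, skip
  Position 7 ('c'): unique! => answer = 7

7


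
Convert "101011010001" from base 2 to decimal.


Input: "101011010001" in base 2
Positional expansion:
  Digit '1' (value 1) x 2^11 = 2048
  Digit '0' (value 0) x 2^10 = 0
  Digit '1' (value 1) x 2^9 = 512
  Digit '0' (value 0) x 2^8 = 0
  Digit '1' (value 1) x 2^7 = 128
  Digit '1' (value 1) x 2^6 = 64
  Digit '0' (value 0) x 2^5 = 0
  Digit '1' (value 1) x 2^4 = 16
  Digit '0' (value 0) x 2^3 = 0
  Digit '0' (value 0) x 2^2 = 0
  Digit '0' (value 0) x 2^1 = 0
  Digit '1' (value 1) x 2^0 = 1
Sum = 2769

2769


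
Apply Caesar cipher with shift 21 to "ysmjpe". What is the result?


Caesar cipher: shift "ysmjpe" by 21
  'y' (pos 24) + 21 = pos 19 = 't'
  's' (pos 18) + 21 = pos 13 = 'n'
  'm' (pos 12) + 21 = pos 7 = 'h'
  'j' (pos 9) + 21 = pos 4 = 'e'
  'p' (pos 15) + 21 = pos 10 = 'k'
  'e' (pos 4) + 21 = pos 25 = 'z'
Result: tnhekz

tnhekz


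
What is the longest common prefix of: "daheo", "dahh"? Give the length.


Words: daheo, dahh
  Position 0: all 'd' => match
  Position 1: all 'a' => match
  Position 2: all 'h' => match
  Position 3: ('e', 'h') => mismatch, stop
LCP = "dah" (length 3)

3


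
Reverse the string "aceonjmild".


Input: aceonjmild
Reading characters right to left:
  Position 9: 'd'
  Position 8: 'l'
  Position 7: 'i'
  Position 6: 'm'
  Position 5: 'j'
  Position 4: 'n'
  Position 3: 'o'
  Position 2: 'e'
  Position 1: 'c'
  Position 0: 'a'
Reversed: dlimjnoeca

dlimjnoeca


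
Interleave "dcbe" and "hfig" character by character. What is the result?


Interleaving "dcbe" and "hfig":
  Position 0: 'd' from first, 'h' from second => "dh"
  Position 1: 'c' from first, 'f' from second => "cf"
  Position 2: 'b' from first, 'i' from second => "bi"
  Position 3: 'e' from first, 'g' from second => "eg"
Result: dhcfbieg

dhcfbieg


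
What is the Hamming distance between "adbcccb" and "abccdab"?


Comparing "adbcccb" and "abccdab" position by position:
  Position 0: 'a' vs 'a' => same
  Position 1: 'd' vs 'b' => differ
  Position 2: 'b' vs 'c' => differ
  Position 3: 'c' vs 'c' => same
  Position 4: 'c' vs 'd' => differ
  Position 5: 'c' vs 'a' => differ
  Position 6: 'b' vs 'b' => same
Total differences (Hamming distance): 4

4


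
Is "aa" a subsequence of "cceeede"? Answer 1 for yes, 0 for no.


Check if "aa" is a subsequence of "cceeede"
Greedy scan:
  Position 0 ('c'): no match needed
  Position 1 ('c'): no match needed
  Position 2 ('e'): no match needed
  Position 3 ('e'): no match needed
  Position 4 ('e'): no match needed
  Position 5 ('d'): no match needed
  Position 6 ('e'): no match needed
Only matched 0/2 characters => not a subsequence

0


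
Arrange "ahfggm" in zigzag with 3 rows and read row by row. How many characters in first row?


Zigzag "ahfggm" into 3 rows:
Placing characters:
  'a' => row 0
  'h' => row 1
  'f' => row 2
  'g' => row 1
  'g' => row 0
  'm' => row 1
Rows:
  Row 0: "ag"
  Row 1: "hgm"
  Row 2: "f"
First row length: 2

2


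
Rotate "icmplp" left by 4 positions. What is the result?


Input: "icmplp", rotate left by 4
First 4 characters: "icmp"
Remaining characters: "lp"
Concatenate remaining + first: "lp" + "icmp" = "lpicmp"

lpicmp


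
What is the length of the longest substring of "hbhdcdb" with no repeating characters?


Input: "hbhdcdb"
Sliding window (track last position of each char):
  Position 0 ('h'): window [0,0] length 1 -- new best
  Position 1 ('b'): window [0,1] length 2 -- new best
  Position 2 ('h'): repeat (last at 0), move window start to 1
  Position 2 ('h'): window [1,2] length 2
  Position 3 ('d'): window [1,3] length 3 -- new best
  Position 4 ('c'): window [1,4] length 4 -- new best
  Position 5 ('d'): repeat (last at 3), move window start to 4
  Position 5 ('d'): window [4,5] length 2
  Position 6 ('b'): window [4,6] length 3
Longest substring with no repeats: "bhdc" with length 4

4


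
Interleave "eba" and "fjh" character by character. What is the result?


Interleaving "eba" and "fjh":
  Position 0: 'e' from first, 'f' from second => "ef"
  Position 1: 'b' from first, 'j' from second => "bj"
  Position 2: 'a' from first, 'h' from second => "ah"
Result: efbjah

efbjah


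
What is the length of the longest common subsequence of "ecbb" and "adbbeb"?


LCS of "ecbb" and "adbbeb"
DP table:
           a    d    b    b    e    b
      0    0    0    0    0    0    0
  e   0    0    0    0    0    1    1
  c   0    0    0    0    0    1    1
  b   0    0    0    1    1    1    2
  b   0    0    0    1    2    2    2
LCS length = dp[4][6] = 2

2


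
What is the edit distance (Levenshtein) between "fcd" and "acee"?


Computing edit distance: "fcd" -> "acee"
DP table:
           a    c    e    e
      0    1    2    3    4
  f   1    1    2    3    4
  c   2    2    1    2    3
  d   3    3    2    2    3
Edit distance = dp[3][4] = 3

3


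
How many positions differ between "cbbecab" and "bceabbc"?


Comparing "cbbecab" and "bceabbc" position by position:
  Position 0: 'c' vs 'b' => DIFFER
  Position 1: 'b' vs 'c' => DIFFER
  Position 2: 'b' vs 'e' => DIFFER
  Position 3: 'e' vs 'a' => DIFFER
  Position 4: 'c' vs 'b' => DIFFER
  Position 5: 'a' vs 'b' => DIFFER
  Position 6: 'b' vs 'c' => DIFFER
Positions that differ: 7

7


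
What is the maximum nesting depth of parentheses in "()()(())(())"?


Input: "()()(())(())"
Tracking depth:
  Position 0 '(': depth becomes 1
  Position 1 ')': depth becomes 0
  Position 2 '(': depth becomes 1
  Position 3 ')': depth becomes 0
  Position 4 '(': depth becomes 1
  Position 5 '(': depth becomes 2
  Position 6 ')': depth becomes 1
  Position 7 ')': depth becomes 0
  Position 8 '(': depth becomes 1
  Position 9 '(': depth becomes 2
  Position 10 ')': depth becomes 1
  Position 11 ')': depth becomes 0
Maximum depth reached: 2

2


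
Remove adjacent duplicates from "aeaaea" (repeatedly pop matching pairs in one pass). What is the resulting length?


Input: aeaaea
Stack-based adjacent duplicate removal:
  Read 'a': push. Stack: a
  Read 'e': push. Stack: ae
  Read 'a': push. Stack: aea
  Read 'a': matches stack top 'a' => pop. Stack: ae
  Read 'e': matches stack top 'e' => pop. Stack: a
  Read 'a': matches stack top 'a' => pop. Stack: (empty)
Final stack: "" (length 0)

0


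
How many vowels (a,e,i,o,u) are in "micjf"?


Input: micjf
Checking each character:
  'm' at position 0: consonant
  'i' at position 1: vowel (running total: 1)
  'c' at position 2: consonant
  'j' at position 3: consonant
  'f' at position 4: consonant
Total vowels: 1

1


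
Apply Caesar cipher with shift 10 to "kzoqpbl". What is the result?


Caesar cipher: shift "kzoqpbl" by 10
  'k' (pos 10) + 10 = pos 20 = 'u'
  'z' (pos 25) + 10 = pos 9 = 'j'
  'o' (pos 14) + 10 = pos 24 = 'y'
  'q' (pos 16) + 10 = pos 0 = 'a'
  'p' (pos 15) + 10 = pos 25 = 'z'
  'b' (pos 1) + 10 = pos 11 = 'l'
  'l' (pos 11) + 10 = pos 21 = 'v'
Result: ujyazlv

ujyazlv


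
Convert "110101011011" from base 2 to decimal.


Input: "110101011011" in base 2
Positional expansion:
  Digit '1' (value 1) x 2^11 = 2048
  Digit '1' (value 1) x 2^10 = 1024
  Digit '0' (value 0) x 2^9 = 0
  Digit '1' (value 1) x 2^8 = 256
  Digit '0' (value 0) x 2^7 = 0
  Digit '1' (value 1) x 2^6 = 64
  Digit '0' (value 0) x 2^5 = 0
  Digit '1' (value 1) x 2^4 = 16
  Digit '1' (value 1) x 2^3 = 8
  Digit '0' (value 0) x 2^2 = 0
  Digit '1' (value 1) x 2^1 = 2
  Digit '1' (value 1) x 2^0 = 1
Sum = 3419

3419


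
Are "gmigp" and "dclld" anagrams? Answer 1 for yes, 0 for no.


Strings: "gmigp", "dclld"
Sorted first:  ggimp
Sorted second: cddll
Differ at position 0: 'g' vs 'c' => not anagrams

0


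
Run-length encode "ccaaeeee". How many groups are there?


Input: ccaaeeee
Scanning for consecutive runs:
  Group 1: 'c' x 2 (positions 0-1)
  Group 2: 'a' x 2 (positions 2-3)
  Group 3: 'e' x 4 (positions 4-7)
Total groups: 3

3


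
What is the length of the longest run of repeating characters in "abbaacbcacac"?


Input: "abbaacbcacac"
Scanning for longest run:
  Position 1 ('b'): new char, reset run to 1
  Position 2 ('b'): continues run of 'b', length=2
  Position 3 ('a'): new char, reset run to 1
  Position 4 ('a'): continues run of 'a', length=2
  Position 5 ('c'): new char, reset run to 1
  Position 6 ('b'): new char, reset run to 1
  Position 7 ('c'): new char, reset run to 1
  Position 8 ('a'): new char, reset run to 1
  Position 9 ('c'): new char, reset run to 1
  Position 10 ('a'): new char, reset run to 1
  Position 11 ('c'): new char, reset run to 1
Longest run: 'b' with length 2

2


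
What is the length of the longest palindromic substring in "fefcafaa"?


Input: "fefcafaa"
Checking substrings for palindromes:
  [0:3] "fef" (len 3) => palindrome
  [4:7] "afa" (len 3) => palindrome
  [6:8] "aa" (len 2) => palindrome
Longest palindromic substring: "fef" with length 3

3


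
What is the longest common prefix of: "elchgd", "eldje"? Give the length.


Words: elchgd, eldje
  Position 0: all 'e' => match
  Position 1: all 'l' => match
  Position 2: ('c', 'd') => mismatch, stop
LCP = "el" (length 2)

2


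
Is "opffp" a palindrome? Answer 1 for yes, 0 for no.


Input: opffp
Reversed: pffpo
  Compare pos 0 ('o') with pos 4 ('p'): MISMATCH
  Compare pos 1 ('p') with pos 3 ('f'): MISMATCH
Result: not a palindrome

0


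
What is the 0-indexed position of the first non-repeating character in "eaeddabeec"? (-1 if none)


Input: eaeddabeec
Character frequencies:
  'a': 2
  'b': 1
  'c': 1
  'd': 2
  'e': 4
Scanning left to right for freq == 1:
  Position 0 ('e'): freq=4, skip
  Position 1 ('a'): freq=2, skip
  Position 2 ('e'): freq=4, skip
  Position 3 ('d'): freq=2, skip
  Position 4 ('d'): freq=2, skip
  Position 5 ('a'): freq=2, skip
  Position 6 ('b'): unique! => answer = 6

6


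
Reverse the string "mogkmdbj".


Input: mogkmdbj
Reading characters right to left:
  Position 7: 'j'
  Position 6: 'b'
  Position 5: 'd'
  Position 4: 'm'
  Position 3: 'k'
  Position 2: 'g'
  Position 1: 'o'
  Position 0: 'm'
Reversed: jbdmkgom

jbdmkgom


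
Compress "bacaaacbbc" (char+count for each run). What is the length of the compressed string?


Input: bacaaacbbc
Runs:
  'b' x 1 => "b1"
  'a' x 1 => "a1"
  'c' x 1 => "c1"
  'a' x 3 => "a3"
  'c' x 1 => "c1"
  'b' x 2 => "b2"
  'c' x 1 => "c1"
Compressed: "b1a1c1a3c1b2c1"
Compressed length: 14

14


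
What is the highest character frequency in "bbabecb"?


Input: bbabecb
Character counts:
  'a': 1
  'b': 4
  'c': 1
  'e': 1
Maximum frequency: 4

4


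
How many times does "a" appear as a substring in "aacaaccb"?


Searching for "a" in "aacaaccb"
Scanning each position:
  Position 0: "a" => MATCH
  Position 1: "a" => MATCH
  Position 2: "c" => no
  Position 3: "a" => MATCH
  Position 4: "a" => MATCH
  Position 5: "c" => no
  Position 6: "c" => no
  Position 7: "b" => no
Total occurrences: 4

4


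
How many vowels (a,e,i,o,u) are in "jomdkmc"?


Input: jomdkmc
Checking each character:
  'j' at position 0: consonant
  'o' at position 1: vowel (running total: 1)
  'm' at position 2: consonant
  'd' at position 3: consonant
  'k' at position 4: consonant
  'm' at position 5: consonant
  'c' at position 6: consonant
Total vowels: 1

1


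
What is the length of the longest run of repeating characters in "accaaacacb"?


Input: "accaaacacb"
Scanning for longest run:
  Position 1 ('c'): new char, reset run to 1
  Position 2 ('c'): continues run of 'c', length=2
  Position 3 ('a'): new char, reset run to 1
  Position 4 ('a'): continues run of 'a', length=2
  Position 5 ('a'): continues run of 'a', length=3
  Position 6 ('c'): new char, reset run to 1
  Position 7 ('a'): new char, reset run to 1
  Position 8 ('c'): new char, reset run to 1
  Position 9 ('b'): new char, reset run to 1
Longest run: 'a' with length 3

3


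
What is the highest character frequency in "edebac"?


Input: edebac
Character counts:
  'a': 1
  'b': 1
  'c': 1
  'd': 1
  'e': 2
Maximum frequency: 2

2


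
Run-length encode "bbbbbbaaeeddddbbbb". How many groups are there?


Input: bbbbbbaaeeddddbbbb
Scanning for consecutive runs:
  Group 1: 'b' x 6 (positions 0-5)
  Group 2: 'a' x 2 (positions 6-7)
  Group 3: 'e' x 2 (positions 8-9)
  Group 4: 'd' x 4 (positions 10-13)
  Group 5: 'b' x 4 (positions 14-17)
Total groups: 5

5


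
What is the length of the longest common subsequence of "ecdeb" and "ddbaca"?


LCS of "ecdeb" and "ddbaca"
DP table:
           d    d    b    a    c    a
      0    0    0    0    0    0    0
  e   0    0    0    0    0    0    0
  c   0    0    0    0    0    1    1
  d   0    1    1    1    1    1    1
  e   0    1    1    1    1    1    1
  b   0    1    1    2    2    2    2
LCS length = dp[5][6] = 2

2


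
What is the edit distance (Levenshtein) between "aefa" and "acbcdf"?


Computing edit distance: "aefa" -> "acbcdf"
DP table:
           a    c    b    c    d    f
      0    1    2    3    4    5    6
  a   1    0    1    2    3    4    5
  e   2    1    1    2    3    4    5
  f   3    2    2    2    3    4    4
  a   4    3    3    3    3    4    5
Edit distance = dp[4][6] = 5

5


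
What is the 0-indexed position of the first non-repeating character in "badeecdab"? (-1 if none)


Input: badeecdab
Character frequencies:
  'a': 2
  'b': 2
  'c': 1
  'd': 2
  'e': 2
Scanning left to right for freq == 1:
  Position 0 ('b'): freq=2, skip
  Position 1 ('a'): freq=2, skip
  Position 2 ('d'): freq=2, skip
  Position 3 ('e'): freq=2, skip
  Position 4 ('e'): freq=2, skip
  Position 5 ('c'): unique! => answer = 5

5


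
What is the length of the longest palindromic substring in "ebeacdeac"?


Input: "ebeacdeac"
Checking substrings for palindromes:
  [0:3] "ebe" (len 3) => palindrome
Longest palindromic substring: "ebe" with length 3

3


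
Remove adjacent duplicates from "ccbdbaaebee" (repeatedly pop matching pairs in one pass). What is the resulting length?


Input: ccbdbaaebee
Stack-based adjacent duplicate removal:
  Read 'c': push. Stack: c
  Read 'c': matches stack top 'c' => pop. Stack: (empty)
  Read 'b': push. Stack: b
  Read 'd': push. Stack: bd
  Read 'b': push. Stack: bdb
  Read 'a': push. Stack: bdba
  Read 'a': matches stack top 'a' => pop. Stack: bdb
  Read 'e': push. Stack: bdbe
  Read 'b': push. Stack: bdbeb
  Read 'e': push. Stack: bdbebe
  Read 'e': matches stack top 'e' => pop. Stack: bdbeb
Final stack: "bdbeb" (length 5)

5


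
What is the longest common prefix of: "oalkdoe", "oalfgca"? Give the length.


Words: oalkdoe, oalfgca
  Position 0: all 'o' => match
  Position 1: all 'a' => match
  Position 2: all 'l' => match
  Position 3: ('k', 'f') => mismatch, stop
LCP = "oal" (length 3)

3


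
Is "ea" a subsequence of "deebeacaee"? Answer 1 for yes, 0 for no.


Check if "ea" is a subsequence of "deebeacaee"
Greedy scan:
  Position 0 ('d'): no match needed
  Position 1 ('e'): matches sub[0] = 'e'
  Position 2 ('e'): no match needed
  Position 3 ('b'): no match needed
  Position 4 ('e'): no match needed
  Position 5 ('a'): matches sub[1] = 'a'
  Position 6 ('c'): no match needed
  Position 7 ('a'): no match needed
  Position 8 ('e'): no match needed
  Position 9 ('e'): no match needed
All 2 characters matched => is a subsequence

1


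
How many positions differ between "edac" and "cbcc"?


Comparing "edac" and "cbcc" position by position:
  Position 0: 'e' vs 'c' => DIFFER
  Position 1: 'd' vs 'b' => DIFFER
  Position 2: 'a' vs 'c' => DIFFER
  Position 3: 'c' vs 'c' => same
Positions that differ: 3

3


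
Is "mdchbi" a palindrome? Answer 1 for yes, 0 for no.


Input: mdchbi
Reversed: ibhcdm
  Compare pos 0 ('m') with pos 5 ('i'): MISMATCH
  Compare pos 1 ('d') with pos 4 ('b'): MISMATCH
  Compare pos 2 ('c') with pos 3 ('h'): MISMATCH
Result: not a palindrome

0


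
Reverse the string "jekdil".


Input: jekdil
Reading characters right to left:
  Position 5: 'l'
  Position 4: 'i'
  Position 3: 'd'
  Position 2: 'k'
  Position 1: 'e'
  Position 0: 'j'
Reversed: lidkej

lidkej


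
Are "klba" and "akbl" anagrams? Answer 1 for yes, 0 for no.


Strings: "klba", "akbl"
Sorted first:  abkl
Sorted second: abkl
Sorted forms match => anagrams

1


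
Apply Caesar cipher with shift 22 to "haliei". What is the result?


Caesar cipher: shift "haliei" by 22
  'h' (pos 7) + 22 = pos 3 = 'd'
  'a' (pos 0) + 22 = pos 22 = 'w'
  'l' (pos 11) + 22 = pos 7 = 'h'
  'i' (pos 8) + 22 = pos 4 = 'e'
  'e' (pos 4) + 22 = pos 0 = 'a'
  'i' (pos 8) + 22 = pos 4 = 'e'
Result: dwheae

dwheae


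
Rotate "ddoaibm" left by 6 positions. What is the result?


Input: "ddoaibm", rotate left by 6
First 6 characters: "ddoaib"
Remaining characters: "m"
Concatenate remaining + first: "m" + "ddoaib" = "mddoaib"

mddoaib


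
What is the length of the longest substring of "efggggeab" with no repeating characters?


Input: "efggggeab"
Sliding window (track last position of each char):
  Position 0 ('e'): window [0,0] length 1 -- new best
  Position 1 ('f'): window [0,1] length 2 -- new best
  Position 2 ('g'): window [0,2] length 3 -- new best
  Position 3 ('g'): repeat (last at 2), move window start to 3
  Position 3 ('g'): window [3,3] length 1
  Position 4 ('g'): repeat (last at 3), move window start to 4
  Position 4 ('g'): window [4,4] length 1
  Position 5 ('g'): repeat (last at 4), move window start to 5
  Position 5 ('g'): window [5,5] length 1
  Position 6 ('e'): window [5,6] length 2
  Position 7 ('a'): window [5,7] length 3
  Position 8 ('b'): window [5,8] length 4 -- new best
Longest substring with no repeats: "geab" with length 4

4


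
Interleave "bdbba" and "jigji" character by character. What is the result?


Interleaving "bdbba" and "jigji":
  Position 0: 'b' from first, 'j' from second => "bj"
  Position 1: 'd' from first, 'i' from second => "di"
  Position 2: 'b' from first, 'g' from second => "bg"
  Position 3: 'b' from first, 'j' from second => "bj"
  Position 4: 'a' from first, 'i' from second => "ai"
Result: bjdibgbjai

bjdibgbjai


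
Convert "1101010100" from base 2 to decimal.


Input: "1101010100" in base 2
Positional expansion:
  Digit '1' (value 1) x 2^9 = 512
  Digit '1' (value 1) x 2^8 = 256
  Digit '0' (value 0) x 2^7 = 0
  Digit '1' (value 1) x 2^6 = 64
  Digit '0' (value 0) x 2^5 = 0
  Digit '1' (value 1) x 2^4 = 16
  Digit '0' (value 0) x 2^3 = 0
  Digit '1' (value 1) x 2^2 = 4
  Digit '0' (value 0) x 2^1 = 0
  Digit '0' (value 0) x 2^0 = 0
Sum = 852

852


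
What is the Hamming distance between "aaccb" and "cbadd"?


Comparing "aaccb" and "cbadd" position by position:
  Position 0: 'a' vs 'c' => differ
  Position 1: 'a' vs 'b' => differ
  Position 2: 'c' vs 'a' => differ
  Position 3: 'c' vs 'd' => differ
  Position 4: 'b' vs 'd' => differ
Total differences (Hamming distance): 5

5


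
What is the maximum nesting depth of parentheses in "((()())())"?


Input: "((()())())"
Tracking depth:
  Position 0 '(': depth becomes 1
  Position 1 '(': depth becomes 2
  Position 2 '(': depth becomes 3
  Position 3 ')': depth becomes 2
  Position 4 '(': depth becomes 3
  Position 5 ')': depth becomes 2
  Position 6 ')': depth becomes 1
  Position 7 '(': depth becomes 2
  Position 8 ')': depth becomes 1
  Position 9 ')': depth becomes 0
Maximum depth reached: 3

3


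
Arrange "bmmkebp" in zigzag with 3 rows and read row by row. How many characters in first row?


Zigzag "bmmkebp" into 3 rows:
Placing characters:
  'b' => row 0
  'm' => row 1
  'm' => row 2
  'k' => row 1
  'e' => row 0
  'b' => row 1
  'p' => row 2
Rows:
  Row 0: "be"
  Row 1: "mkb"
  Row 2: "mp"
First row length: 2

2


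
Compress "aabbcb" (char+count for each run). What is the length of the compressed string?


Input: aabbcb
Runs:
  'a' x 2 => "a2"
  'b' x 2 => "b2"
  'c' x 1 => "c1"
  'b' x 1 => "b1"
Compressed: "a2b2c1b1"
Compressed length: 8

8


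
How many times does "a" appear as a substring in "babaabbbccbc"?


Searching for "a" in "babaabbbccbc"
Scanning each position:
  Position 0: "b" => no
  Position 1: "a" => MATCH
  Position 2: "b" => no
  Position 3: "a" => MATCH
  Position 4: "a" => MATCH
  Position 5: "b" => no
  Position 6: "b" => no
  Position 7: "b" => no
  Position 8: "c" => no
  Position 9: "c" => no
  Position 10: "b" => no
  Position 11: "c" => no
Total occurrences: 3

3


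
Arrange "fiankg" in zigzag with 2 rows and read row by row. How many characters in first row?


Zigzag "fiankg" into 2 rows:
Placing characters:
  'f' => row 0
  'i' => row 1
  'a' => row 0
  'n' => row 1
  'k' => row 0
  'g' => row 1
Rows:
  Row 0: "fak"
  Row 1: "ing"
First row length: 3

3


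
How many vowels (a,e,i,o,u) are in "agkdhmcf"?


Input: agkdhmcf
Checking each character:
  'a' at position 0: vowel (running total: 1)
  'g' at position 1: consonant
  'k' at position 2: consonant
  'd' at position 3: consonant
  'h' at position 4: consonant
  'm' at position 5: consonant
  'c' at position 6: consonant
  'f' at position 7: consonant
Total vowels: 1

1


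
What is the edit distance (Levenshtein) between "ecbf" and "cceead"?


Computing edit distance: "ecbf" -> "cceead"
DP table:
           c    c    e    e    a    d
      0    1    2    3    4    5    6
  e   1    1    2    2    3    4    5
  c   2    1    1    2    3    4    5
  b   3    2    2    2    3    4    5
  f   4    3    3    3    3    4    5
Edit distance = dp[4][6] = 5

5


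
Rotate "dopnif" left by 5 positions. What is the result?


Input: "dopnif", rotate left by 5
First 5 characters: "dopni"
Remaining characters: "f"
Concatenate remaining + first: "f" + "dopni" = "fdopni"

fdopni


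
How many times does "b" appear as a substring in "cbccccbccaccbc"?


Searching for "b" in "cbccccbccaccbc"
Scanning each position:
  Position 0: "c" => no
  Position 1: "b" => MATCH
  Position 2: "c" => no
  Position 3: "c" => no
  Position 4: "c" => no
  Position 5: "c" => no
  Position 6: "b" => MATCH
  Position 7: "c" => no
  Position 8: "c" => no
  Position 9: "a" => no
  Position 10: "c" => no
  Position 11: "c" => no
  Position 12: "b" => MATCH
  Position 13: "c" => no
Total occurrences: 3

3


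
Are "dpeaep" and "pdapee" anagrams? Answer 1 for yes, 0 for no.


Strings: "dpeaep", "pdapee"
Sorted first:  adeepp
Sorted second: adeepp
Sorted forms match => anagrams

1


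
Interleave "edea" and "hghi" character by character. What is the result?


Interleaving "edea" and "hghi":
  Position 0: 'e' from first, 'h' from second => "eh"
  Position 1: 'd' from first, 'g' from second => "dg"
  Position 2: 'e' from first, 'h' from second => "eh"
  Position 3: 'a' from first, 'i' from second => "ai"
Result: ehdgehai

ehdgehai
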